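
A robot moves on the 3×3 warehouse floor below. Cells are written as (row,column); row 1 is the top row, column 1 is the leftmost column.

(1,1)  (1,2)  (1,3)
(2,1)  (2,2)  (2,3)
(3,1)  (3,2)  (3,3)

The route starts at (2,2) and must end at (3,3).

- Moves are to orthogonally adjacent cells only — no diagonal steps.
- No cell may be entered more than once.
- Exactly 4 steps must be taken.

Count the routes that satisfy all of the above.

2

Need simple routes of exactly 4 moves from (2,2) to (3,3) (Manhattan distance 2, so 1 moves are spent on a detour and 1 undoing it).
Enumerating: (2,2) (1,2) (1,3) (2,3) (3,3) | (2,2) (2,1) (3,1) (3,2) (3,3).
That gives 2 routes.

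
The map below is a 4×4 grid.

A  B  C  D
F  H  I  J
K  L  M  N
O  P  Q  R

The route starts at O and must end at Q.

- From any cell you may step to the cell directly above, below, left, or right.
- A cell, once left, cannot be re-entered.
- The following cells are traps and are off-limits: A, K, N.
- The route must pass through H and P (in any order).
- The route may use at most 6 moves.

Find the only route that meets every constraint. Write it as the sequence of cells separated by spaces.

O P L H I M Q

The 6-move cap with required stops at H, P leaves no slack for detours.
Route from O: right 1 to P, up 2 to H, right 1 to I, down 2 to Q — 6 moves in all.
Check: all required cells visited; 6 ≤ 6 moves.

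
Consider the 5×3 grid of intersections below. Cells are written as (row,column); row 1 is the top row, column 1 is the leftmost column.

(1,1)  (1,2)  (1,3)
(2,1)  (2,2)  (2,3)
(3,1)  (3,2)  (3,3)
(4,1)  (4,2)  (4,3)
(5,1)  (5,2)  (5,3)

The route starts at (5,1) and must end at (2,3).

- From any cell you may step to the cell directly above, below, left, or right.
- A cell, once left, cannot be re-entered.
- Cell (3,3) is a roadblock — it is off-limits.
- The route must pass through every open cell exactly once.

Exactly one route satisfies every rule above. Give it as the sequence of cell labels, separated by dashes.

(5,1) - (5,2) - (5,3) - (4,3) - (4,2) - (4,1) - (3,1) - (3,2) - (2,2) - (2,1) - (1,1) - (1,2) - (1,3) - (2,3)

Need to visit all 14 open cells exactly once, starting at (5,1) and ending at (2,3).
Route from (5,1): 2× right (reaching (5,3)), up to (4,3), 2× left (reaching (4,1)), up to (3,1), right to (3,2), up to (2,2), left to (2,1), up to (1,1), 2× right (reaching (1,3)), down to (2,3) — 13 moves in all.
Check: all 14 open cells covered.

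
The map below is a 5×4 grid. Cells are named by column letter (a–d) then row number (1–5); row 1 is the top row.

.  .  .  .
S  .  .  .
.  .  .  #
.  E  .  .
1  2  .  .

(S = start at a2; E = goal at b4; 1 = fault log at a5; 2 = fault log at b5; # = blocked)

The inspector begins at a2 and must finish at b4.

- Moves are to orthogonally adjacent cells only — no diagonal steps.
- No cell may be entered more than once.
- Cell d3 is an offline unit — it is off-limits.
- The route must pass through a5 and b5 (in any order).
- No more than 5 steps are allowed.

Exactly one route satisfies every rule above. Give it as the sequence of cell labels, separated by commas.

a2, a3, a4, a5, b5, b4

The budget equals the shortest possible length, so every move has to be on a shortest route through the required cells.
Route from a2: 3× down (reaching a5), right to b5, up to b4 — 5 moves in all.
Check: all required cells visited; 5 ≤ 5 moves.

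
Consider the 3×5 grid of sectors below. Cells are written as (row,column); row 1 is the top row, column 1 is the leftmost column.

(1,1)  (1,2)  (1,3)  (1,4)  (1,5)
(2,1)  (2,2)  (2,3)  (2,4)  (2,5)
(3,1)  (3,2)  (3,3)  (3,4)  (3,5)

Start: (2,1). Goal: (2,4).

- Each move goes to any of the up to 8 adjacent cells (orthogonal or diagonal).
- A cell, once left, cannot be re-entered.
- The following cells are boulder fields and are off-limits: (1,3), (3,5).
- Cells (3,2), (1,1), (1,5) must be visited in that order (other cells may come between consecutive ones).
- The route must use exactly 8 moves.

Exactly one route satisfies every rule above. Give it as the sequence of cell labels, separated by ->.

(2,1) -> (3,2) -> (2,2) -> (1,1) -> (1,2) -> (2,3) -> (1,4) -> (1,5) -> (2,4)

The waypoints must appear in the order (3,2), (1,1), (1,5), with no cell reused.
Route from (2,1): down-right to (3,2), up to (2,2), up-left to (1,1), right to (1,2), down-right to (2,3), up-right to (1,4), right to (1,5), down-left to (2,4) — 8 moves in all.
Check: order respected ((3,2) at step 1, (1,1) at step 3, (1,5) at step 7); 8 moves as required.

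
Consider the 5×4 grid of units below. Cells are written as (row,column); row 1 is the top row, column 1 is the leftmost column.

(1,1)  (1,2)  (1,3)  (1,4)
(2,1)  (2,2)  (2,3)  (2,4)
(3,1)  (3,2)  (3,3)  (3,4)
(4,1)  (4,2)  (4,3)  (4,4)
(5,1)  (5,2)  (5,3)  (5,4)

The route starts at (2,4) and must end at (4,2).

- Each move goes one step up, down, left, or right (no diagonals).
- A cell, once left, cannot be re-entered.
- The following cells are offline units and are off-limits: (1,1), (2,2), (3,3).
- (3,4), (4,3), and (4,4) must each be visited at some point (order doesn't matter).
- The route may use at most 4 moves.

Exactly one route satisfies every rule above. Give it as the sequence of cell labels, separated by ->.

(2,4) -> (3,4) -> (4,4) -> (4,3) -> (4,2)

The budget equals the shortest possible length, so every move has to be on a shortest route through the required cells.
Route from (2,4): down 2 to (4,4), left 2 to (4,2) — 4 moves in all.
Check: all required cells visited; 4 ≤ 4 moves.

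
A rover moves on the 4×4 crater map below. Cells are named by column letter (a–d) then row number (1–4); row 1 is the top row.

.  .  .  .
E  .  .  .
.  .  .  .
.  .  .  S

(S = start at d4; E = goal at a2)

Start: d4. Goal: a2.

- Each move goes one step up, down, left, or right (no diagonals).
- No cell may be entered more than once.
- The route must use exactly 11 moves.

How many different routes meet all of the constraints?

Need simple routes of exactly 11 moves from d4 to a2 (Manhattan distance 5, so 3 moves are spent on a detour and 3 undoing it).
Branch systematically from the start, pruning whenever the remaining move budget drops below the Manhattan distance to a2 or differs from it in parity. Grouping the completions by first move — via d3: 17; via c4: 22 — and summing: 17 + 22 = 39.
That gives 39 routes.

39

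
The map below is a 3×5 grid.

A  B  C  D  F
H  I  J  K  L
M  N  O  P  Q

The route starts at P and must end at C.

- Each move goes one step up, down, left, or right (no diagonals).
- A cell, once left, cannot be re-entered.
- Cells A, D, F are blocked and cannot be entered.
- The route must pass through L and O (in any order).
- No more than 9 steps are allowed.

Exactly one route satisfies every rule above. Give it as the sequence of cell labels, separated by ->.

The budget equals the shortest possible length, so every move has to be on a shortest route through the required cells.
Route from P: right 1 to Q, up 1 to L, left 2 to J, down 1 to O, left 1 to N, up 2 to B, right 1 to C — 9 moves in all.
Check: all required cells visited; 9 ≤ 9 moves.

P -> Q -> L -> K -> J -> O -> N -> I -> B -> C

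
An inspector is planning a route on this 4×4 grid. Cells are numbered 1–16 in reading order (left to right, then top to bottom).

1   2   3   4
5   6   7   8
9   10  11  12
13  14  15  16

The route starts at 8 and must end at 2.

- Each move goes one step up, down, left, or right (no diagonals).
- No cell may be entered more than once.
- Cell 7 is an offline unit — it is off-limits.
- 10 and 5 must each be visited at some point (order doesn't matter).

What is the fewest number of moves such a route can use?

7

Any route passes through 10 and 5 in some order between 8 and 2. Summing Manhattan distances along each leg and taking the cheapest ordering (8 → 5 → 10 → 2) gives a lower bound of 3 + 2 + 2 = 7 moves.
A route of 7 moves achieves this: 8 → 12 → 11 → 10 → 6 → 5 → 1 → 2.
Since 7 matches the lower bound, it is optimal.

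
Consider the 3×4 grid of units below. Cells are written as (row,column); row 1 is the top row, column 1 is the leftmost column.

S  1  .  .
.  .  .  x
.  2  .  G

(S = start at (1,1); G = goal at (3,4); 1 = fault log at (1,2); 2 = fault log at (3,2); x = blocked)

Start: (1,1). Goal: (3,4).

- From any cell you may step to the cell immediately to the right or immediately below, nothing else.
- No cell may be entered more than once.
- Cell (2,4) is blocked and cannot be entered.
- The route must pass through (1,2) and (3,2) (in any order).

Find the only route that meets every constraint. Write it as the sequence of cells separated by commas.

(1,1), (1,2), (2,2), (3,2), (3,3), (3,4)

Moves only go right or down, so the column and row indices never decrease.
Route from (1,1): right 1 to (1,2), down 2 to (3,2), right 2 to (3,4) — 5 moves in all.
Check: all required cells visited.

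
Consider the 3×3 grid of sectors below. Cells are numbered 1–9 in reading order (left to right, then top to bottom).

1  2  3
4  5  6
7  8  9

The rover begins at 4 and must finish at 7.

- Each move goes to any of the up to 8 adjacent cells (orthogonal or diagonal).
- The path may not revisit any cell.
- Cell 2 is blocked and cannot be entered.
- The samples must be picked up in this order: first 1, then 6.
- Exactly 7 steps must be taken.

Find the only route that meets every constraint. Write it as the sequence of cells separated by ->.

The waypoints must appear in the order 1, 6, with no cell reused.
Route from 4: up to 1, down-right to 5, up-right to 3, 2× down (reaching 9), 2× left (reaching 7) — 7 moves in all.
Check: order respected (1 at step 1, 6 at step 4); 7 moves as required.

4 -> 1 -> 5 -> 3 -> 6 -> 9 -> 8 -> 7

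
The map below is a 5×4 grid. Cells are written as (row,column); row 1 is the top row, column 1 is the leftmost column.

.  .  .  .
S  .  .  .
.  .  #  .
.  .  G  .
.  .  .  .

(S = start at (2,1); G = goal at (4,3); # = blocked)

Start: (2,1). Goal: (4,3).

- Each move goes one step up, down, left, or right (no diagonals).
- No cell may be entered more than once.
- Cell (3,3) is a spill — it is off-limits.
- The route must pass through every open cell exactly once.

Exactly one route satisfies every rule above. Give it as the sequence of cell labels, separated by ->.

(2,1) -> (1,1) -> (1,2) -> (2,2) -> (2,3) -> (1,3) -> (1,4) -> (2,4) -> (3,4) -> (4,4) -> (5,4) -> (5,3) -> (5,2) -> (5,1) -> (4,1) -> (3,1) -> (3,2) -> (4,2) -> (4,3)

Need to visit all 19 open cells exactly once, starting at (2,1) and ending at (4,3).
Route from (2,1): up 1 to (1,1), right 1 to (1,2), down 1 to (2,2), right 1 to (2,3), up 1 to (1,3), right 1 to (1,4), down 4 to (5,4), left 3 to (5,1), up 2 to (3,1), right 1 to (3,2), down 1 to (4,2), right 1 to (4,3) — 18 moves in all.
Check: all 19 open cells covered.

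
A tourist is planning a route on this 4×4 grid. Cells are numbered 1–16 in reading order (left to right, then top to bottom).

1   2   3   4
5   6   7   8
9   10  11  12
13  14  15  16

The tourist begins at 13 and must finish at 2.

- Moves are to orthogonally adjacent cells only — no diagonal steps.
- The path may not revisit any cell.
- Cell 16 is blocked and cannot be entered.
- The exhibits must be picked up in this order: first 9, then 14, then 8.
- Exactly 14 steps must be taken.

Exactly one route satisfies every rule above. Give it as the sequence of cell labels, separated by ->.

The waypoints must appear in the order 9, 14, 8, with no cell reused.
Route from 13: up to 9, right to 10, down to 14, right to 15, up to 11, right to 12, 2× up (reaching 4), left to 3, down to 7, 2× left (reaching 5), up to 1, right to 2 — 14 moves in all.
Check: order respected (9 at step 1, 14 at step 3, 8 at step 7); 14 moves as required.

13 -> 9 -> 10 -> 14 -> 15 -> 11 -> 12 -> 8 -> 4 -> 3 -> 7 -> 6 -> 5 -> 1 -> 2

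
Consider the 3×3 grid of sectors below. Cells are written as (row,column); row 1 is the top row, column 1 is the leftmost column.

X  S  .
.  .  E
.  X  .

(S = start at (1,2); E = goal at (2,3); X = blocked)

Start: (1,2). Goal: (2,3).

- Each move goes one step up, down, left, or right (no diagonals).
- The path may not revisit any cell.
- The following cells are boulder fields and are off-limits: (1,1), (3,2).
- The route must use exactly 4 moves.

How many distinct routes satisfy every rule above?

0

Need simple routes of exactly 4 moves from (1,2) to (2,3) (Manhattan distance 2, so 1 moves are spent on a detour and 1 undoing it).
No route satisfies every constraint, so the count is 0.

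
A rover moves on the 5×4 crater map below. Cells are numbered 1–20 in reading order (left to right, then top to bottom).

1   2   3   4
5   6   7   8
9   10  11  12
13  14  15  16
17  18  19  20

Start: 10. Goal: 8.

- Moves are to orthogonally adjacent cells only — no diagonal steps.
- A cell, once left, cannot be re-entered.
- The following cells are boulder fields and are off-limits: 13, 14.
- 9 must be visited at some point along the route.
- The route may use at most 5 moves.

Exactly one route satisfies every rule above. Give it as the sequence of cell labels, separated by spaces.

10 9 5 6 7 8

The 5-move cap with required stops at 9 leaves no slack for detours.
Route from 10: left 1 to 9, up 1 to 5, right 3 to 8 — 5 moves in all.
Check: all required cells visited; 5 ≤ 5 moves.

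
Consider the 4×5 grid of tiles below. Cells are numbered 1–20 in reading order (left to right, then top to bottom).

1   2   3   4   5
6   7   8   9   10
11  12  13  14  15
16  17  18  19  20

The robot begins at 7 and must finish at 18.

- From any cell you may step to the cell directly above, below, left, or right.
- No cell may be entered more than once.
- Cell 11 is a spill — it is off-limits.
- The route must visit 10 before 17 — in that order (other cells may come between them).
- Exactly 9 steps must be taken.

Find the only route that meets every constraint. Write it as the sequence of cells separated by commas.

7, 8, 9, 10, 15, 14, 13, 12, 17, 18

The waypoints must appear in the order 10, 17, with no cell reused.
Route from 7: 3× right (reaching 10), down to 15, 3× left (reaching 12), down to 17, right to 18 — 9 moves in all.
Check: order respected (10 at step 3, 17 at step 8); 9 moves as required.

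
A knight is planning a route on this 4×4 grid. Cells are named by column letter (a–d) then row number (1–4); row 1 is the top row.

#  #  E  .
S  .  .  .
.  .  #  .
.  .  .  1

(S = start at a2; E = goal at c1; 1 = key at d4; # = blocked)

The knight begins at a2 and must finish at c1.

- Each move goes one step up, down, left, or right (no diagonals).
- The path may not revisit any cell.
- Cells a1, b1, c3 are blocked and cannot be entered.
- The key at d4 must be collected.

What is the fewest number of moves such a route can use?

9

Any route passes through d4 somewhere between a2 and c1. Summing Manhattan distances along the two legs (a2 → d4 → c1) gives a lower bound of 5 + 4 = 9 moves.
A route of 9 moves achieves this: a2 → a3 → a4 → b4 → c4 → d4 → d3 → d2 → d1 → c1.
Since 9 matches the lower bound, it is optimal.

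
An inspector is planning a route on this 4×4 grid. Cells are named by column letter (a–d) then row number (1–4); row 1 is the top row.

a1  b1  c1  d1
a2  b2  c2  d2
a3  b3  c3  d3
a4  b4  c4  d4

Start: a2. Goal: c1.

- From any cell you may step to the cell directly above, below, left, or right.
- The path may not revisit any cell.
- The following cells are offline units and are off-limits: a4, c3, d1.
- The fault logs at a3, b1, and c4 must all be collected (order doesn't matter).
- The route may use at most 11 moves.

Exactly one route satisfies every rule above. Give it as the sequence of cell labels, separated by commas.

a2, a3, b3, b4, c4, d4, d3, d2, c2, b2, b1, c1

Any route must reach a3, b1, and c4 and still end at c1 within 11 moves, so the order of the required stops is forced.
Route from a2: down 1 to a3, right 1 to b3, down 1 to b4, right 2 to d4, up 2 to d2, left 2 to b2, up 1 to b1, right 1 to c1 — 11 moves in all.
Check: all required cells visited; 11 ≤ 11 moves.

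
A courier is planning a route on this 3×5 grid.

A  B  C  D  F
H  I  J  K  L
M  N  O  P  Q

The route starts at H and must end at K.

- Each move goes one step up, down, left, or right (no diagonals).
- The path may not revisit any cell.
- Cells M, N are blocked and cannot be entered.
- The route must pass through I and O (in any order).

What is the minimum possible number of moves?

Any route passes through I and O in some order between H and K. Summing Manhattan distances along each leg and taking the cheapest ordering (H → I → O → K) gives a lower bound of 1 + 2 + 2 = 5 moves.
A route of 5 moves achieves this: H → I → J → O → P → K.
Since 5 matches the lower bound, it is optimal.

5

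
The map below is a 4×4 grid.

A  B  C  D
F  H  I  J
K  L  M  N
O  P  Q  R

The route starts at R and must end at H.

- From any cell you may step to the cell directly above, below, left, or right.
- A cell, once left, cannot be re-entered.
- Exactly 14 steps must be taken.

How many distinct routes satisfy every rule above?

24

Need simple routes of exactly 14 moves from R to H (Manhattan distance 4, so 5 moves are spent on a detour and 5 undoing it).
Branch systematically from the start, pruning whenever the remaining move budget drops below the Manhattan distance to H or differs from it in parity. Grouping the completions by first move — via N: 12; via Q: 12 — and summing: 12 + 12 = 24.
That gives 24 routes.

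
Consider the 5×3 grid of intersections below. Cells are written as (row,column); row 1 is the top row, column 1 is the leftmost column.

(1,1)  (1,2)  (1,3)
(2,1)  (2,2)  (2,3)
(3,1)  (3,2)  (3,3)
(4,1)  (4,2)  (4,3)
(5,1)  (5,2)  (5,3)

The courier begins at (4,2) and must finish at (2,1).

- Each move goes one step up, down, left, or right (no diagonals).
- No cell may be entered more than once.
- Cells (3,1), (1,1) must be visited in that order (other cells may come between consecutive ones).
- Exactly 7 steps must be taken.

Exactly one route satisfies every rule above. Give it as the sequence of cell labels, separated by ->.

(4,2) -> (4,1) -> (3,1) -> (3,2) -> (2,2) -> (1,2) -> (1,1) -> (2,1)

The waypoints must appear in the order (3,1), (1,1), with no cell reused.
Route from (4,2): left to (4,1), up to (3,1), right to (3,2), 2× up (reaching (1,2)), left to (1,1), down to (2,1) — 7 moves in all.
Check: order respected ((3,1) at step 2, (1,1) at step 6); 7 moves as required.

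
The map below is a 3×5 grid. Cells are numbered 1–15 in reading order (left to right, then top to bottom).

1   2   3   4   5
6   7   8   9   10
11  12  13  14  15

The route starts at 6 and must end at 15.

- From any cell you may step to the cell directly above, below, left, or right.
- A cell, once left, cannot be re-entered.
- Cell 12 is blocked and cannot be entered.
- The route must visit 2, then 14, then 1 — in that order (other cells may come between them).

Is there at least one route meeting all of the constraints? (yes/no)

no

Ignoring the required order, 14 revisit-free routes from 6 to 15 pass through all of 2, 14, and 1; the waypoint orders that occur are 1 → 2 → 14 (14) — never 2 → 14 → 1.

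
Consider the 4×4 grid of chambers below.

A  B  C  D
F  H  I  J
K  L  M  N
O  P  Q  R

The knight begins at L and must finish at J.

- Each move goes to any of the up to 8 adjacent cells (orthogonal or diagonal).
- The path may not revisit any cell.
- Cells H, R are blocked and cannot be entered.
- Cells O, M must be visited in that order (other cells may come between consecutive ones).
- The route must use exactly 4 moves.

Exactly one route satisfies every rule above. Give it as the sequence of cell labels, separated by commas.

L, O, P, M, J

The waypoints must appear in the order O, M, with no cell reused.
Route from L: down-left to O, right to P, 2× up-right (reaching J) — 4 moves in all.
Check: order respected (O at step 1, M at step 3); 4 moves as required.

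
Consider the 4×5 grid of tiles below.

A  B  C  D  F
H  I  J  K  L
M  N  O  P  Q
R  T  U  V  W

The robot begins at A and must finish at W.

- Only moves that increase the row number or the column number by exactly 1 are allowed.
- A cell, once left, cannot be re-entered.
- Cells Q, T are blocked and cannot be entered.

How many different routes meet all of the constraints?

16

A right/down-only route from A to W makes exactly 3 down-moves and 4 right-moves in some order.
With no other constraints that would be C(7,3) = 35 routes.
Subtract routes through each blocked cell (inclusion–exclusion for overlaps): − through Q: 15 − through T: 4 → 16.
That gives 16 routes.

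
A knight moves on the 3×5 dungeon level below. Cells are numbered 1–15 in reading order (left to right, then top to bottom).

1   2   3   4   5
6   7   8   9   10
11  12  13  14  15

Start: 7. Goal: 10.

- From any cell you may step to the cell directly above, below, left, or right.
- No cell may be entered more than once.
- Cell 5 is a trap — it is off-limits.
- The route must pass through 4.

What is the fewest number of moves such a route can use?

5

Any route passes through 4 somewhere between 7 and 10. Summing Manhattan distances along the two legs (7 → 4 → 10) gives a lower bound of 3 + 2 = 5 moves.
A route of 5 moves achieves this: 7 → 2 → 3 → 4 → 9 → 10.
Since 5 matches the lower bound, it is optimal.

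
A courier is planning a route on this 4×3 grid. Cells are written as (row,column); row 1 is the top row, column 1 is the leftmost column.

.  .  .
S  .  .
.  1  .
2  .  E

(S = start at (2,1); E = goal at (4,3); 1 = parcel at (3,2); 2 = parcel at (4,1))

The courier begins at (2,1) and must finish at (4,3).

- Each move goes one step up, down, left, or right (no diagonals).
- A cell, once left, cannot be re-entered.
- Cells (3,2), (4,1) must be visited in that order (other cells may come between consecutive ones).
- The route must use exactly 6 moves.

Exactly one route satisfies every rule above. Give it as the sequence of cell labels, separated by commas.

(2,1), (2,2), (3,2), (3,1), (4,1), (4,2), (4,3)

The waypoints must appear in the order (3,2), (4,1), with no cell reused.
Route from (2,1): right 1 to (2,2), down 1 to (3,2), left 1 to (3,1), down 1 to (4,1), right 2 to (4,3) — 6 moves in all.
Check: order respected (1 at step 2, 2 at step 4); 6 moves as required.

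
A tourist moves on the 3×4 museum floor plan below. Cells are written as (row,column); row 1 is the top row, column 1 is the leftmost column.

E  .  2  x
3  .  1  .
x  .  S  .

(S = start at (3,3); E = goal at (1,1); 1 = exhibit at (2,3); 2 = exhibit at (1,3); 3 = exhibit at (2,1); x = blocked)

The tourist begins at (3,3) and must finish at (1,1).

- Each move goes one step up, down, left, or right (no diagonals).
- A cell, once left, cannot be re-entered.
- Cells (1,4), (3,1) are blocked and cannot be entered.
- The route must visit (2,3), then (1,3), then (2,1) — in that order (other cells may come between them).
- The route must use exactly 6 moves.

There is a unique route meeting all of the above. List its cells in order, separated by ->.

The waypoints must appear in the order (2,3), (1,3), (2,1), with no cell reused.
Route from (3,3): up 2 to (1,3), left 1 to (1,2), down 1 to (2,2), left 1 to (2,1), up 1 to (1,1) — 6 moves in all.
Check: order respected (1 at step 1, 2 at step 2, 3 at step 5); 6 moves as required.

(3,3) -> (2,3) -> (1,3) -> (1,2) -> (2,2) -> (2,1) -> (1,1)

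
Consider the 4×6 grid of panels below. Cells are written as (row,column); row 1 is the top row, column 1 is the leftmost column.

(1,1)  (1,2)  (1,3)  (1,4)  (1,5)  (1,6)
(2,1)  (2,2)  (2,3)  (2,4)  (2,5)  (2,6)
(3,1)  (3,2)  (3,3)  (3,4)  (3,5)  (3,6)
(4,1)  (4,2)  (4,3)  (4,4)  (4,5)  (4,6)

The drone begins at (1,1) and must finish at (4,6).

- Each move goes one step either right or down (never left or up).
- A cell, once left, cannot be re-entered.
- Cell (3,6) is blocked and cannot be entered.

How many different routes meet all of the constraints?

35

A right/down-only route from (1,1) to (4,6) makes exactly 3 down-moves and 5 right-moves in some order.
With no other constraints that would be C(8,3) = 56 routes.
Subtract routes through each blocked cell (inclusion–exclusion for overlaps): − through (3,6): 21 → 35.
That gives 35 routes.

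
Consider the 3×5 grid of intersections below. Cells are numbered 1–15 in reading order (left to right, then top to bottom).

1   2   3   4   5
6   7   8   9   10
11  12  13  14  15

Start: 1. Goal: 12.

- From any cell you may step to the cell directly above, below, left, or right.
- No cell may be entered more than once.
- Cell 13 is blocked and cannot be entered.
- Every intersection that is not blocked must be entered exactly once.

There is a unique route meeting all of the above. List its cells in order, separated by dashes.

Need to visit all 14 open cells exactly once, starting at 1 and ending at 12.
Route from 1: right 4 to 5, down 2 to 15, left 1 to 14, up 1 to 9, left 3 to 6, down 1 to 11, right 1 to 12 — 13 moves in all.
Check: all 14 open cells covered.

1 - 2 - 3 - 4 - 5 - 10 - 15 - 14 - 9 - 8 - 7 - 6 - 11 - 12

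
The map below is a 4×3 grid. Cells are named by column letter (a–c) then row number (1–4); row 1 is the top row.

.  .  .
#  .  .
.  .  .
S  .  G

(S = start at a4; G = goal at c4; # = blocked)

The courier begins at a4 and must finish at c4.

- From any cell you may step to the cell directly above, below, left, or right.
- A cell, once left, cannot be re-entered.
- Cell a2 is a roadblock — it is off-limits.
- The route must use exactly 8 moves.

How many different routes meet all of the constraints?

2

Need simple routes of exactly 8 moves from a4 to c4 (Manhattan distance 2, so 3 moves are spent on a detour and 3 undoing it).
Enumerating: a4 a3 b3 b2 b1 c1 c2 c3 c4 | a4 b4 b3 b2 b1 c1 c2 c3 c4.
That gives 2 routes.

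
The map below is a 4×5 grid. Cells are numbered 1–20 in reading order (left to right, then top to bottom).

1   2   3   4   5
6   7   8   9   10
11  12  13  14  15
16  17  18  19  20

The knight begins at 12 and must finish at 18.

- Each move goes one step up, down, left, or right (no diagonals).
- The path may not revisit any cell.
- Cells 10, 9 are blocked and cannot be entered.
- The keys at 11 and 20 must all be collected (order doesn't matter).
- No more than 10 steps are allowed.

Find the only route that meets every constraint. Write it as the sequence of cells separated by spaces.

The 10-move cap with required stops at 11, 20 leaves no slack for detours.
Route from 12: left 1 to 11, up 1 to 6, right 2 to 8, down 1 to 13, right 2 to 15, down 1 to 20, left 2 to 18 — 10 moves in all.
Check: all required cells visited; 10 ≤ 10 moves.

12 11 6 7 8 13 14 15 20 19 18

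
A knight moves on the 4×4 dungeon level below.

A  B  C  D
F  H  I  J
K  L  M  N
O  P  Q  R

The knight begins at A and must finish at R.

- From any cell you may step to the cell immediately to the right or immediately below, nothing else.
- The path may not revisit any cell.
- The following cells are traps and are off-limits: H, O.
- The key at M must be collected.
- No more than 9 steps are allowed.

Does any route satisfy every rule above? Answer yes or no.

One route that works: A → F → K → L → M → Q → R.

yes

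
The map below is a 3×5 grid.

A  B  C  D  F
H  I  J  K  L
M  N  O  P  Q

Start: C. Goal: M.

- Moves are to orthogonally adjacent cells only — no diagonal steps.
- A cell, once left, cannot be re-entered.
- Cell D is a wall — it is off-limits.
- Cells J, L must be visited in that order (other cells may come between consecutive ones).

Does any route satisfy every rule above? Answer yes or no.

yes

One route that works: C → J → K → L → Q → P → O → N → M.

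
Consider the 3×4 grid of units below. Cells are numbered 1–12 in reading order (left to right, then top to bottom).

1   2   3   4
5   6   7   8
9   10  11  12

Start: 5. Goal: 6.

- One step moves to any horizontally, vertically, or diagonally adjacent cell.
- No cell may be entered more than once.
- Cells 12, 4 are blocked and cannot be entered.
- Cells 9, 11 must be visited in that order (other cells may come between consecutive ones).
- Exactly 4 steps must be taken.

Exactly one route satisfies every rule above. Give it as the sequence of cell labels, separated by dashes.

5 - 9 - 10 - 11 - 6

The waypoints must appear in the order 9, 11, with no cell reused.
Route from 5: down to 9, 2× right (reaching 11), up-left to 6 — 4 moves in all.
Check: order respected (9 at step 1, 11 at step 3); 4 moves as required.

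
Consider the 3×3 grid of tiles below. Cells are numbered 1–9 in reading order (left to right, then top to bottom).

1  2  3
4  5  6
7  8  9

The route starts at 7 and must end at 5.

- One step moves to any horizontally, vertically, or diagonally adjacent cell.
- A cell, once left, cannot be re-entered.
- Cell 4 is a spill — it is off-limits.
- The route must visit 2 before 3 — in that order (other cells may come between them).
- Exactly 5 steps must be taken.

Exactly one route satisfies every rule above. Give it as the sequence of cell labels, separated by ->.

7 -> 8 -> 6 -> 2 -> 3 -> 5

The waypoints must appear in the order 2, 3, with no cell reused.
Route from 7: right to 8, up-right to 6, up-left to 2, right to 3, down-left to 5 — 5 moves in all.
Check: order respected (2 at step 3, 3 at step 4); 5 moves as required.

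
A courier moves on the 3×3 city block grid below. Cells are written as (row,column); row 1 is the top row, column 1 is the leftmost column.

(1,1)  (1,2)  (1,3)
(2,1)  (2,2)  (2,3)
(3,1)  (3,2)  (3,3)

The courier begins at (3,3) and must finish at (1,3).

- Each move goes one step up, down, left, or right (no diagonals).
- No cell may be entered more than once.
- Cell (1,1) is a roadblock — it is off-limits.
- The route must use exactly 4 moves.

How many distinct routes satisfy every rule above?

Need simple routes of exactly 4 moves from (3,3) to (1,3) (Manhattan distance 2, so 1 moves are spent on a detour and 1 undoing it).
Enumerating: (3,3) (2,3) (2,2) (1,2) (1,3) | (3,3) (3,2) (2,2) (1,2) (1,3) | (3,3) (3,2) (2,2) (2,3) (1,3).
That gives 3 routes.

3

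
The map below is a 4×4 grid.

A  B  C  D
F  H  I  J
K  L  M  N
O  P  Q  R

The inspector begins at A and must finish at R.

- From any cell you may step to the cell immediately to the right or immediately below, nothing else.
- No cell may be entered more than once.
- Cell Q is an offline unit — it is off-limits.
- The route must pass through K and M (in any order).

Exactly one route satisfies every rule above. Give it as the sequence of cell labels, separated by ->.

A -> F -> K -> L -> M -> N -> R

Moves only go right or down, so the column and row indices never decrease.
Route from A: 2× down (reaching K), 3× right (reaching N), down to R — 6 moves in all.
Check: all required cells visited.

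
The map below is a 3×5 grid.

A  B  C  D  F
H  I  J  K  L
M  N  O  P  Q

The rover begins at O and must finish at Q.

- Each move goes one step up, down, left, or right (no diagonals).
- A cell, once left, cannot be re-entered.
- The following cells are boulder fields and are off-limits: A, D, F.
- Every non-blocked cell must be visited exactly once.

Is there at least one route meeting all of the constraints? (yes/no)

Colour the cells like a checkerboard: each orthogonal step flips colour, so a Hamiltonian route alternates colours. Here there are 6 cells of one colour and 6 of the other, with start on the same colour as the goal — the counts and endpoints can't be arranged into an alternating sequence of length 12, so no Hamiltonian route exists.

no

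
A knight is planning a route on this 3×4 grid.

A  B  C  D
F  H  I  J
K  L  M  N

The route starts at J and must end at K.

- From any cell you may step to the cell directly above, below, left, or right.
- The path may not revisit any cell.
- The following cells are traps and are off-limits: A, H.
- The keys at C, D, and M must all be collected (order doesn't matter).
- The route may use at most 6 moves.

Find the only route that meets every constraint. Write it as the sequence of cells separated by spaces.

Any route must reach C, D, and M and still end at K within 6 moves, so the order of the required stops is forced.
Route from J: up 1 to D, left 1 to C, down 2 to M, left 2 to K — 6 moves in all.
Check: all required cells visited; 6 ≤ 6 moves.

J D C I M L K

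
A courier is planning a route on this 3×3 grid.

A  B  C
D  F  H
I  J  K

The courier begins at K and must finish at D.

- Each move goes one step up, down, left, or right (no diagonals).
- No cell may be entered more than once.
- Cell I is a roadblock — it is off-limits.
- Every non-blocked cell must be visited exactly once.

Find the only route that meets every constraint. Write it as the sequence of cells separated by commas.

K, J, F, H, C, B, A, D

Need to visit all 8 open cells exactly once, starting at K and ending at D.
Cell A has only two open neighbours (D and B), so the path must pass straight through it: one of those is the cell it's entered from and the other is where it exits.
Route from K: left to J, up to F, right to H, up to C, 2× left (reaching A), down to D — 7 moves in all.
Check: all 8 open cells covered.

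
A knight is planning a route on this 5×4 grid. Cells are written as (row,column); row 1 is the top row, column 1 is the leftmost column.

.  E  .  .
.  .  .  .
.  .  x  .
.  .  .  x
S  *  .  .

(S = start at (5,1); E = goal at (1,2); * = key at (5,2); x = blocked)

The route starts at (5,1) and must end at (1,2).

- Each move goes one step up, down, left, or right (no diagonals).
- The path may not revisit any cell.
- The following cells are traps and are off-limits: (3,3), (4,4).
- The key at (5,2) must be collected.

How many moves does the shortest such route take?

5

Any route passes through (5,2) somewhere between (5,1) and (1,2). Summing Manhattan distances along the two legs ((5,1) → (5,2) → (1,2)) gives a lower bound of 1 + 4 = 5 moves.
A route of 5 moves achieves this: (5,1) → (5,2) → (4,2) → (3,2) → (2,2) → (1,2).
Since 5 matches the lower bound, it is optimal.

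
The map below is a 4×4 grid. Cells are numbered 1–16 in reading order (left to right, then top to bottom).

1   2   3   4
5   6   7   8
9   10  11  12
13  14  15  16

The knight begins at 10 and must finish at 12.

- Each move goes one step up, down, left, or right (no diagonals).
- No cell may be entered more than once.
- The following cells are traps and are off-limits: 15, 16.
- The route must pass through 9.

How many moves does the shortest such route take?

6

Any route passes through 9 somewhere between 10 and 12. Summing Manhattan distances along the two legs (10 → 9 → 12) gives a lower bound of 1 + 3 = 4 moves.
The shortest route satisfying every rule uses 6 moves: 10 → 9 → 5 → 6 → 7 → 11 → 12.
The bound of 4 isn't tight here; checking systematically, no route of length 4 through 5 satisfies every constraint, so 6 is the minimum.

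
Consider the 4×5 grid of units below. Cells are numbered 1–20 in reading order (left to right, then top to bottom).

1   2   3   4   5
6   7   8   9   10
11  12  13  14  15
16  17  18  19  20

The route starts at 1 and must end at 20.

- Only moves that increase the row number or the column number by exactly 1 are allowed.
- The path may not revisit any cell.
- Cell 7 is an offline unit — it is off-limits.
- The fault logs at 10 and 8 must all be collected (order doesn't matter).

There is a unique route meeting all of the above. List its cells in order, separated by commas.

1, 2, 3, 8, 9, 10, 15, 20

Moves only go right or down, so the column and row indices never decrease.
Route from 1: right 2 to 3, down 1 to 8, right 2 to 10, down 2 to 20 — 7 moves in all.
Check: all required cells visited.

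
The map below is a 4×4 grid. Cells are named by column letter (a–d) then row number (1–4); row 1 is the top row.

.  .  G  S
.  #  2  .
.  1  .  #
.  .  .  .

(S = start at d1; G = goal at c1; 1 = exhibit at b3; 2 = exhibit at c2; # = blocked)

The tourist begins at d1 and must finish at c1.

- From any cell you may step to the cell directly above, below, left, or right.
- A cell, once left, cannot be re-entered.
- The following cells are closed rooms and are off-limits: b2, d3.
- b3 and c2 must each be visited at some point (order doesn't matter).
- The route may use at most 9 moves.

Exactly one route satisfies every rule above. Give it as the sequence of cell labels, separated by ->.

d1 -> d2 -> c2 -> c3 -> b3 -> a3 -> a2 -> a1 -> b1 -> c1

The budget equals the shortest possible length, so every move has to be on a shortest route through the required cells.
Route from d1: down to d2, left to c2, down to c3, 2× left (reaching a3), 2× up (reaching a1), 2× right (reaching c1) — 9 moves in all.
Check: all required cells visited; 9 ≤ 9 moves.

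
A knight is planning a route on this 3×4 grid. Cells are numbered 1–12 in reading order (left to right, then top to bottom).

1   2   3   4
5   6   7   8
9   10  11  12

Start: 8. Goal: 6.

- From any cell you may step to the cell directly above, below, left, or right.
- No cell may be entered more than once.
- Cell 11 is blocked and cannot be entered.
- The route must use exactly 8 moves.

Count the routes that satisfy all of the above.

Need simple routes of exactly 8 moves from 8 to 6 (Manhattan distance 2, so 3 moves are spent on a detour and 3 undoing it).
Enumerating: 8 4 3 2 1 5 9 10 6 | 8 7 3 2 1 5 9 10 6.
That gives 2 routes.

2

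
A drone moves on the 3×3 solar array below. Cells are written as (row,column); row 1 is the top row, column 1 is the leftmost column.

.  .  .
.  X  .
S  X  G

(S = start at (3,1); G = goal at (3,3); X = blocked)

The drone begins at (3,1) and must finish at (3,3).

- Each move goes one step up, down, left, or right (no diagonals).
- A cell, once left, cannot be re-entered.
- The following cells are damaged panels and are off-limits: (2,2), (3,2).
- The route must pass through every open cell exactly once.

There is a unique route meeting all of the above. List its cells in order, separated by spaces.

(3,1) (2,1) (1,1) (1,2) (1,3) (2,3) (3,3)

Need to visit all 7 open cells exactly once, starting at (3,1) and ending at (3,3).
Cell (1,2) has only two open neighbours ((1,1) and (1,3)), so the path must pass straight through it: one of those is the cell it's entered from and the other is where it exits.
Route from (3,1): up 2 to (1,1), right 2 to (1,3), down 2 to (3,3) — 6 moves in all.
Check: all 7 open cells covered.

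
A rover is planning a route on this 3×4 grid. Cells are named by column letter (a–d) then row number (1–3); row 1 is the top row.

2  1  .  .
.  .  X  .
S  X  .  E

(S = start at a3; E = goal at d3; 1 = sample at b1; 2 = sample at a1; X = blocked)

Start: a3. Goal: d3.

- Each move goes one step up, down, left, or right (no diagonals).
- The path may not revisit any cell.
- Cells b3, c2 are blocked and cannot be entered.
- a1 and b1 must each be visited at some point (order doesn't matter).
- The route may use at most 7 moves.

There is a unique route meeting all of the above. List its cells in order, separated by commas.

Any route must reach a1 and b1 and still end at d3 within 7 moves, so the order of the required stops is forced.
Route from a3: 2× up (reaching a1), 3× right (reaching d1), 2× down (reaching d3) — 7 moves in all.
Check: all required cells visited; 7 ≤ 7 moves.

a3, a2, a1, b1, c1, d1, d2, d3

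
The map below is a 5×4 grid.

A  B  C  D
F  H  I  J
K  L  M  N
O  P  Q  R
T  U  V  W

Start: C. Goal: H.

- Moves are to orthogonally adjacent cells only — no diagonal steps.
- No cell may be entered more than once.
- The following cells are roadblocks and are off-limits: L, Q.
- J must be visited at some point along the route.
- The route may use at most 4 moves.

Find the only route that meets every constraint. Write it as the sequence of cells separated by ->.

C -> D -> J -> I -> H

The 4-move cap with required stops at J leaves no slack for detours.
Route from C: right to D, down to J, 2× left (reaching H) — 4 moves in all.
Check: all required cells visited; 4 ≤ 4 moves.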